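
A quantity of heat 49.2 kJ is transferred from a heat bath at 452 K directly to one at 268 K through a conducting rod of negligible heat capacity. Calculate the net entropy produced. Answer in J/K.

ΔS_total = 74.7 J/K

ΔS_hot = −Q/T_H = −49200/452 = -108.85 J/K and ΔS_cold = +Q/T_C = 49200/268 = 183.58 J/K.
ΔS_total = -108.85 + 183.58 = 74.7 J/K, positive as the second law requires.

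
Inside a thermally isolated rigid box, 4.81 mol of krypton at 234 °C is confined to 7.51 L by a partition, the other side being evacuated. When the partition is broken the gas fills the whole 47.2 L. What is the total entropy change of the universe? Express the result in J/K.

ΔS_universe = 73.5 J/K

No heat is exchanged and no work is done, so the ideal-gas temperature stays constant.
Entropy is a state function; using a reversible isothermal path, ΔS_gas = nR ln(V₂/V₁) = 4.81 × 8.314 × ln(47.2/7.51) = 73.5 J/K.
The insulated surroundings exchange no heat, so ΔS_surr = 0 and ΔS_universe = ΔS_gas.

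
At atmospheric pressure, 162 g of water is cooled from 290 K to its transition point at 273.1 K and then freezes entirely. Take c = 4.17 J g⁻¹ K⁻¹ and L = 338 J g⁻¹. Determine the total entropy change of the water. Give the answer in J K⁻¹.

Cooling step: ΔS₁ = m c ln(T_tr/T_i) = 162 × 4.17 × ln(273.1/290) = -40.56 J/K.
Phase change: ΔS₂ = −mL/T_tr = −162 × 338 / 273.1 = -200.5 J/K.
ΔS_total = (-40.56) + (-200.5) = -241 J/K.

ΔS = -241 J/K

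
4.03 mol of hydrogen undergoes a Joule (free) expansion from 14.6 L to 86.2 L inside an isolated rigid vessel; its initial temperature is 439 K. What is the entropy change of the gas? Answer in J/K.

ΔS_gas = 59.5 J/K

No heat is exchanged and no work is done, so the ideal-gas temperature stays constant.
Entropy is a state function; using a reversible isothermal path, ΔS_gas = nR ln(V₂/V₁) = 4.03 × 8.314 × ln(86.2/14.6) = 59.5 J/K.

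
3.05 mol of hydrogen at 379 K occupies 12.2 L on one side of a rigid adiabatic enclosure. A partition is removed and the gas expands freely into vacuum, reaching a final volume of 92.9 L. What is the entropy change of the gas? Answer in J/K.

ΔS_gas = 51.5 J/K

No heat is exchanged and no work is done, so the ideal-gas temperature stays constant.
Entropy is a state function; using a reversible isothermal path, ΔS_gas = nR ln(V₂/V₁) = 3.05 × 8.314 × ln(92.9/12.2) = 51.5 J/K.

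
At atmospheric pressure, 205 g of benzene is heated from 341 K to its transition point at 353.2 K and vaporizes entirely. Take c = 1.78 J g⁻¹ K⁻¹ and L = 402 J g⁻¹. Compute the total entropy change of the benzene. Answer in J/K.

ΔS = 246 J/K

Warming step: ΔS₁ = m c ln(T_tr/T_i) = 205 × 1.78 × ln(353.2/341) = 12.83 J/K.
Phase change: ΔS₂ = +mL/T_tr = 205 × 402 / 353.2 = 233.3 J/K.
ΔS_total = (12.83) + (233.3) = 246 J/K.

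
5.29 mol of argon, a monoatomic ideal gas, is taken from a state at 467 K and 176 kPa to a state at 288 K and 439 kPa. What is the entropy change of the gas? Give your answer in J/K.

ΔS = nC_p ln(T₂/T₁) − nR ln(P₂/P₁), with C_p = 5R/2 = 20.79 J mol⁻¹ K⁻¹ for a monoatomic ideal gas.
ΔS = 5.29 × [20.79 × ln(288/467) − 8.314 × ln(439/176)] = -93.3 J/K.

ΔS = -93.3 J/K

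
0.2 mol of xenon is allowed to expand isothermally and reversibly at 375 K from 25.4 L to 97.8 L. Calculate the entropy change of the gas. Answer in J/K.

ΔS_gas = 2.24 J/K

For an isothermal ideal gas ΔS_gas = nR ln(V₂/V₁) = 0.2 × 8.314 × ln(97.8/25.4) = 2.24 J/K.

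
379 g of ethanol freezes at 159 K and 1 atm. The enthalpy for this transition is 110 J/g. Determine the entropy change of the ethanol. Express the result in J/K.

ΔS = -262 J/K

Heat released by the substance: Q = −mL = −379 × 110 = −41690 J.
At constant T, ΔS = Q_rev/T = −41690 / 159 = -262 J/K.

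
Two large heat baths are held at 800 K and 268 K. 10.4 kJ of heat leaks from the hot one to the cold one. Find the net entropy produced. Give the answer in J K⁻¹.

ΔS_total = 25.8 J/K

ΔS_hot = −Q/T_H = −10400/800 = -13 J/K and ΔS_cold = +Q/T_C = 10400/268 = 38.81 J/K.
ΔS_total = -13 + 38.81 = 25.8 J/K, positive as the second law requires.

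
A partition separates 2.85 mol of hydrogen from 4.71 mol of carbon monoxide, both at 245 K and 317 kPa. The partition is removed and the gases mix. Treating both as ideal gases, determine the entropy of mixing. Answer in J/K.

ΔS_mix = 41.6 J/K

Mole fractions: x_A = 2.85/7.56 = 0.377, x_B = 0.623.
ΔS_mix = −R(n_A ln x_A + n_B ln x_B) = −8.314 × (2.85 ln 0.377 + 4.71 ln 0.623) = 41.6 J/K.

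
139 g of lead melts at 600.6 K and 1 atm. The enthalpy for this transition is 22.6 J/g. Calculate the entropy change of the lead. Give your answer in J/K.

ΔS = 5.23 J/K

Heat absorbed by the substance: Q = mL = 139 × 22.6 = 3141.4 J.
At constant T, ΔS = Q_rev/T = 3141.4 / 600.6 = 5.23 J/K.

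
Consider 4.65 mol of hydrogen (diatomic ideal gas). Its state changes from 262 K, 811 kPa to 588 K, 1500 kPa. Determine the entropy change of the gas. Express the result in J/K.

ΔS = 85.6 J/K

ΔS = nC_p ln(T₂/T₁) − nR ln(P₂/P₁), with C_p = 7R/2 = 29.1 J mol⁻¹ K⁻¹ for a diatomic ideal gas.
ΔS = 4.65 × [29.1 × ln(588/262) − 8.314 × ln(1500/811)] = 85.6 J/K.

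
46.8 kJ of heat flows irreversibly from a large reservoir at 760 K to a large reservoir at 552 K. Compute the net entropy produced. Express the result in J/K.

ΔS_total = 23.2 J/K

ΔS_hot = −Q/T_H = −46800/760 = -61.58 J/K and ΔS_cold = +Q/T_C = 46800/552 = 84.78 J/K.
ΔS_total = -61.58 + 84.78 = 23.2 J/K, positive as the second law requires.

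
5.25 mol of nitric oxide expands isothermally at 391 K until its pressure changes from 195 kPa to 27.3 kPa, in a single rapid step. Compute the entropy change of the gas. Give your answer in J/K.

Entropy is a state function, so ΔS_gas depends only on the end states.
For an isothermal ideal gas ΔS_gas = nR ln(P₁/P₂) = 5.25 × 8.314 × ln(195/27.3) = 85.8 J/K.

ΔS_gas = 85.8 J/K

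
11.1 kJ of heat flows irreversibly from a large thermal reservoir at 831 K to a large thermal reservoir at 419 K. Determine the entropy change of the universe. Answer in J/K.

ΔS_total = 13.1 J/K

ΔS_hot = −Q/T_H = −11100/831 = -13.36 J/K and ΔS_cold = +Q/T_C = 11100/419 = 26.49 J/K.
ΔS_total = -13.36 + 26.49 = 13.1 J/K, positive as the second law requires.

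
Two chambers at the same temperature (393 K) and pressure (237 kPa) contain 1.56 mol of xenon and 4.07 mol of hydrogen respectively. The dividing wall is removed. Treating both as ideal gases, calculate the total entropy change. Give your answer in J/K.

Mole fractions: x_A = 1.56/5.63 = 0.277, x_B = 0.723.
ΔS_mix = −R(n_A ln x_A + n_B ln x_B) = −8.314 × (1.56 ln 0.277 + 4.07 ln 0.723) = 27.6 J/K.

ΔS_mix = 27.6 J/K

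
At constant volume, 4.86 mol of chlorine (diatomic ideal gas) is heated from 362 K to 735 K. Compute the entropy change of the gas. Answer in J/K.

ΔS = 71.5 J/K

At constant volume, ΔS = nC_V ln(T₂/T₁) with C_V = 5R/2 = 20.79 J mol⁻¹ K⁻¹.
ΔS = 4.86 × 20.79 × ln(735/362) = 71.5 J/K.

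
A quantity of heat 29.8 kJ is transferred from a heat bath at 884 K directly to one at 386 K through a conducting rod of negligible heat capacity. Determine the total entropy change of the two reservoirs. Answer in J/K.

ΔS_hot = −Q/T_H = −29800/884 = -33.71 J/K and ΔS_cold = +Q/T_C = 29800/386 = 77.2 J/K.
ΔS_total = -33.71 + 77.2 = 43.5 J/K, positive as the second law requires.

ΔS_total = 43.5 J/K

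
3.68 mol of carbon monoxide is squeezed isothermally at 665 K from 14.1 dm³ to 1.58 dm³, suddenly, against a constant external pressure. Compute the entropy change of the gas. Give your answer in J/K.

ΔS_gas = -67 J/K

Entropy is a state function, so ΔS_gas depends only on the end states.
For an isothermal ideal gas ΔS_gas = nR ln(V₂/V₁) = 3.68 × 8.314 × ln(1.58/14.1) = -67 J/K.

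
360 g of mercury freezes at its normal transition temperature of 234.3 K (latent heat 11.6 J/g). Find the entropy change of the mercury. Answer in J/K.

ΔS = -17.8 J/K

Heat released by the substance: Q = −mL = −360 × 11.6 = −4176 J.
At constant T, ΔS = Q_rev/T = −4176 / 234.3 = -17.8 J/K.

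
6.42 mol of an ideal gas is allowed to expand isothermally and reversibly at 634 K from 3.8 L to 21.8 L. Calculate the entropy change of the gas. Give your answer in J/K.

ΔS_gas = 93.2 J/K

For an isothermal ideal gas ΔS_gas = nR ln(V₂/V₁) = 6.42 × 8.314 × ln(21.8/3.8) = 93.2 J/K.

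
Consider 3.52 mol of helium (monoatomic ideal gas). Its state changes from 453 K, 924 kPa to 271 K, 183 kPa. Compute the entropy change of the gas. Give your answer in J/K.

ΔS = nC_p ln(T₂/T₁) − nR ln(P₂/P₁), with C_p = 5R/2 = 20.79 J mol⁻¹ K⁻¹ for a monoatomic ideal gas.
ΔS = 3.52 × [20.79 × ln(271/453) − 8.314 × ln(183/924)] = 9.8 J/K.

ΔS = 9.8 J/K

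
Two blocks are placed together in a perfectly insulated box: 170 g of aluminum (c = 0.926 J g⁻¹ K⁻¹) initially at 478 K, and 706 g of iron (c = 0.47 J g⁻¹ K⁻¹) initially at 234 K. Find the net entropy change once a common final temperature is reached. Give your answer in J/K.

ΔS_total = 29.1 J/K

Energy balance: T_f = (m₁c₁T₁ + m₂c₂T₂)/(m₁c₁ + m₂c₂) = 312.51 K.
ΔS₁ = m₁c₁ ln(T_f/T₁) = 157.42 × ln(312.51/478) = -66.9 J/K.
ΔS₂ = m₂c₂ ln(T_f/T₂) = 331.82 × ln(312.51/234) = 96 J/K.
ΔS_total = -66.9 + 96 = 29.1 J/K.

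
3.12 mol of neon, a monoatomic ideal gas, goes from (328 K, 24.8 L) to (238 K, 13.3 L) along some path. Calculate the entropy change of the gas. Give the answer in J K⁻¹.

ΔS = -28.6 J/K

Entropy is a state function: ΔS = nC_V ln(T₂/T₁) + nR ln(V₂/V₁), with C_V = 3R/2 = 12.47 J mol⁻¹ K⁻¹ for a monoatomic ideal gas.
ΔS = 3.12 × [12.47 × ln(238/328) + 8.314 × ln(13.3/24.8)] = -28.6 J/K.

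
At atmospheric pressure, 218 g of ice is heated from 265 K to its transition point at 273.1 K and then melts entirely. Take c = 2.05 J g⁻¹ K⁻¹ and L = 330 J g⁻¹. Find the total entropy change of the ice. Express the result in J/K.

Warming step: ΔS₁ = m c ln(T_tr/T_i) = 218 × 2.05 × ln(273.1/265) = 13.46 J/K.
Phase change: ΔS₂ = +mL/T_tr = 218 × 330 / 273.1 = 263.4 J/K.
ΔS_total = (13.46) + (263.4) = 277 J/K.

ΔS = 277 J/K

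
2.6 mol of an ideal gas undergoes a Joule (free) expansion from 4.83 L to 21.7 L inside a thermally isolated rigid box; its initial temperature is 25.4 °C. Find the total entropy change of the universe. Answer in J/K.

ΔS_universe = 32.5 J/K

No heat is exchanged and no work is done, so the ideal-gas temperature stays constant.
Entropy is a state function; using a reversible isothermal path, ΔS_gas = nR ln(V₂/V₁) = 2.6 × 8.314 × ln(21.7/4.83) = 32.5 J/K.
The insulated surroundings exchange no heat, so ΔS_surr = 0 and ΔS_universe = ΔS_gas.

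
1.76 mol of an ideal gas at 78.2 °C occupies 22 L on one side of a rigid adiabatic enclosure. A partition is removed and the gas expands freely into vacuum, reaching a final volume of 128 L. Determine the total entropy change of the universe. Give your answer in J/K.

ΔS_universe = 25.8 J/K

For an ideal gas in free expansion Q = 0 and W = 0, so T is unchanged.
Entropy is a state function; using a reversible isothermal path, ΔS_gas = nR ln(V₂/V₁) = 1.76 × 8.314 × ln(128/22) = 25.8 J/K.
The insulated surroundings exchange no heat, so ΔS_surr = 0 and ΔS_universe = ΔS_gas.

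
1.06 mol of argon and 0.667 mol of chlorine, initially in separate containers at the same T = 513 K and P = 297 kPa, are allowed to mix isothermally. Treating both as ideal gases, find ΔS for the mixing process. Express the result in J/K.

Mole fractions: x_A = 1.06/1.73 = 0.614, x_B = 0.386.
ΔS_mix = −R(n_A ln x_A + n_B ln x_B) = −8.314 × (1.06 ln 0.614 + 0.667 ln 0.386) = 9.58 J/K.

ΔS_mix = 9.58 J/K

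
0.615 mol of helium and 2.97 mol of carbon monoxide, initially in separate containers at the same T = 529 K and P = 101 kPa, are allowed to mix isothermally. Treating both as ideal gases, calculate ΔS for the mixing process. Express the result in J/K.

ΔS_mix = 13.7 J/K

Mole fractions: x_A = 0.615/3.58 = 0.172, x_B = 0.828.
ΔS_mix = −R(n_A ln x_A + n_B ln x_B) = −8.314 × (0.615 ln 0.172 + 2.97 ln 0.828) = 13.7 J/K.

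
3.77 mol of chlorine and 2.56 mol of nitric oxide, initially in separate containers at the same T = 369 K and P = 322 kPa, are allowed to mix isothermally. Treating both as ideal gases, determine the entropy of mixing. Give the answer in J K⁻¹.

ΔS_mix = 35.5 J/K

Mole fractions: x_A = 3.77/6.33 = 0.596, x_B = 0.404.
ΔS_mix = −R(n_A ln x_A + n_B ln x_B) = −8.314 × (3.77 ln 0.596 + 2.56 ln 0.404) = 35.5 J/K.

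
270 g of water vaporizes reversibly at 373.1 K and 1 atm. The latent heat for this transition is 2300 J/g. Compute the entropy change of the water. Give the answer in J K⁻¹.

ΔS = 1660 J/K

Heat absorbed by the substance: Q = mL = 270 × 2300 = 621000 J.
At constant T, ΔS = Q_rev/T = 621000 / 373.1 = 1660 J/K.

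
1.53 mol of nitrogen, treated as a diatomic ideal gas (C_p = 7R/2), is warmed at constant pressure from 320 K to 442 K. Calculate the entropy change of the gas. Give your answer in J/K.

At constant pressure, ΔS = nC_p ln(T₂/T₁) with C_p = 7R/2 = 29.1 J mol⁻¹ K⁻¹.
ΔS = 1.53 × 29.1 × ln(442/320) = 14.4 J/K.

ΔS = 14.4 J/K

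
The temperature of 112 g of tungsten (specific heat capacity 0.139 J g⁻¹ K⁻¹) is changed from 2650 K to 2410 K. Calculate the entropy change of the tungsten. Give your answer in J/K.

ΔS = -1.48 J/K

ΔS = ∫dQ_rev/T = m c ln(T₂/T₁) = 112 × 0.139 × ln(2410/2650) = -1.48 J/K.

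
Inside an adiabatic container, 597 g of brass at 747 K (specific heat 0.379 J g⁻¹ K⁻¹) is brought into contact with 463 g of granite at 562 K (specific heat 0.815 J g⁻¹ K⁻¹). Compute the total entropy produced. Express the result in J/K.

Energy balance: T_f = (m₁c₁T₁ + m₂c₂T₂)/(m₁c₁ + m₂c₂) = 631.35 K.
ΔS₁ = m₁c₁ ln(T_f/T₁) = 226.263 × ln(631.35/747) = -38.06 J/K.
ΔS₂ = m₂c₂ ln(T_f/T₂) = 377.345 × ln(631.35/562) = 43.91 J/K.
ΔS_total = -38.06 + 43.91 = 5.85 J/K.

ΔS_total = 5.85 J/K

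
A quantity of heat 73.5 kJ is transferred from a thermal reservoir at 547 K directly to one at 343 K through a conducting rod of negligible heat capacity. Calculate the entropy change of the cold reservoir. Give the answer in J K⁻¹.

ΔS_cold = 214 J/K

The cold reservoir gains heat Q, so ΔS_cold = +Q/T_C = 73500/343 = 214 J/K.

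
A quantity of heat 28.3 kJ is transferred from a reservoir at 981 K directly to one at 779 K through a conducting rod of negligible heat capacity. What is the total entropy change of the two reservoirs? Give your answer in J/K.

ΔS_hot = −Q/T_H = −28300/981 = -28.85 J/K and ΔS_cold = +Q/T_C = 28300/779 = 36.33 J/K.
ΔS_total = -28.85 + 36.33 = 7.48 J/K, positive as the second law requires.

ΔS_total = 7.48 J/K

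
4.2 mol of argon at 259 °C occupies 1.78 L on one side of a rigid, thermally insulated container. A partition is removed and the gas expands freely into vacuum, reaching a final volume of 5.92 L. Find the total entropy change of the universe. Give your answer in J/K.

ΔS_universe = 42 J/K

No heat is exchanged and no work is done, so the ideal-gas temperature stays constant.
Entropy is a state function; using a reversible isothermal path, ΔS_gas = nR ln(V₂/V₁) = 4.2 × 8.314 × ln(5.92/1.78) = 42 J/K.
The insulated surroundings exchange no heat, so ΔS_surr = 0 and ΔS_universe = ΔS_gas.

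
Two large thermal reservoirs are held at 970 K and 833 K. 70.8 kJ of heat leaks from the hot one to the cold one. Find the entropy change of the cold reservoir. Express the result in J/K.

The cold reservoir gains heat Q, so ΔS_cold = +Q/T_C = 70800/833 = 85 J/K.

ΔS_cold = 85 J/K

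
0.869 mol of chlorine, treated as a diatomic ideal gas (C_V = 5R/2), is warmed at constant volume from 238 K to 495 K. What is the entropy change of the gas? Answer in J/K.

At constant volume, ΔS = nC_V ln(T₂/T₁) with C_V = 5R/2 = 20.79 J mol⁻¹ K⁻¹.
ΔS = 0.869 × 20.79 × ln(495/238) = 13.2 J/K.

ΔS = 13.2 J/K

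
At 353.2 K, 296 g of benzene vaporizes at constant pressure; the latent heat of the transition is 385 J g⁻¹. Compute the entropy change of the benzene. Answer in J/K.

Heat absorbed by the substance: Q = mL = 296 × 385 = 113960 J.
At constant T, ΔS = Q_rev/T = 113960 / 353.2 = 323 J/K.

ΔS = 323 J/K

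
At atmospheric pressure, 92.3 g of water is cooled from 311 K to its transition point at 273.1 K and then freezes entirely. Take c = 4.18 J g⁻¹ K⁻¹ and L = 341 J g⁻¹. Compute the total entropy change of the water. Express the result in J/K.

ΔS = -165 J/K

Cooling step: ΔS₁ = m c ln(T_tr/T_i) = 92.3 × 4.18 × ln(273.1/311) = -50.14 J/K.
Phase change: ΔS₂ = −mL/T_tr = −92.3 × 341 / 273.1 = -115.2 J/K.
ΔS_total = (-50.14) + (-115.2) = -165 J/K.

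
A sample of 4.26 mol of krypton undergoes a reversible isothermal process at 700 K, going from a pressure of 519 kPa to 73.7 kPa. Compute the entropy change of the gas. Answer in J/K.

ΔS_gas = 69.1 J/K

For an isothermal ideal gas ΔS_gas = nR ln(P₁/P₂) = 4.26 × 8.314 × ln(519/73.7) = 69.1 J/K.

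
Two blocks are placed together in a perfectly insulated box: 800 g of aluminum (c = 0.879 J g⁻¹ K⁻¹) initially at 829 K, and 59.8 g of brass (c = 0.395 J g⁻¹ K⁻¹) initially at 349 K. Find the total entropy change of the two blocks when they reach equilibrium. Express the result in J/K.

ΔS_total = 6.63 J/K

Energy balance: T_f = (m₁c₁T₁ + m₂c₂T₂)/(m₁c₁ + m₂c₂) = 813.4 K.
ΔS₁ = m₁c₁ ln(T_f/T₁) = 703.2 × ln(813.4/829) = -13.36 J/K.
ΔS₂ = m₂c₂ ln(T_f/T₂) = 23.621 × ln(813.4/349) = 19.99 J/K.
ΔS_total = -13.36 + 19.99 = 6.63 J/K.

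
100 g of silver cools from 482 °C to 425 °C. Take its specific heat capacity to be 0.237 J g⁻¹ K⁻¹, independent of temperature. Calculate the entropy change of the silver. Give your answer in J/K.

ΔS = -1.86 J/K

In kelvin: T₁ = 755.15 K, T₂ = 698.15 K. ΔS = ∫dQ_rev/T = m c ln(T₂/T₁) = 100 × 0.237 × ln(698.15/755.15) = -1.86 J/K.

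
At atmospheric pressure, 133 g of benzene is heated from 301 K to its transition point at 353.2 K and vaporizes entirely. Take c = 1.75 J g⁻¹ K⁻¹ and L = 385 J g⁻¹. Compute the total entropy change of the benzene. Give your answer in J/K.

Warming step: ΔS₁ = m c ln(T_tr/T_i) = 133 × 1.75 × ln(353.2/301) = 37.22 J/K.
Phase change: ΔS₂ = +mL/T_tr = 133 × 385 / 353.2 = 145 J/K.
ΔS_total = (37.22) + (145) = 182 J/K.

ΔS = 182 J/K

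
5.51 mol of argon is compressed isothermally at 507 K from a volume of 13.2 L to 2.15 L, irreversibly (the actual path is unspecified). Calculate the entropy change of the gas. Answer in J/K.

Entropy is a state function, so ΔS_gas depends only on the end states.
For an isothermal ideal gas ΔS_gas = nR ln(V₂/V₁) = 5.51 × 8.314 × ln(2.15/13.2) = -83.1 J/K.

ΔS_gas = -83.1 J/K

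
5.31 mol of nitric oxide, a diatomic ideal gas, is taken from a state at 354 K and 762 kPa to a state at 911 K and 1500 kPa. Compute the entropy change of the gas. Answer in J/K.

ΔS = nC_p ln(T₂/T₁) − nR ln(P₂/P₁), with C_p = 7R/2 = 29.1 J mol⁻¹ K⁻¹ for a diatomic ideal gas.
ΔS = 5.31 × [29.1 × ln(911/354) − 8.314 × ln(1500/762)] = 116 J/K.

ΔS = 116 J/K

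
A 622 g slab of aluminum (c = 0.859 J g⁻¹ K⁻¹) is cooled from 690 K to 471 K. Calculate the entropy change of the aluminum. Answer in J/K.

ΔS = -204 J/K

ΔS = ∫dQ_rev/T = m c ln(T₂/T₁) = 622 × 0.859 × ln(471/690) = -204 J/K.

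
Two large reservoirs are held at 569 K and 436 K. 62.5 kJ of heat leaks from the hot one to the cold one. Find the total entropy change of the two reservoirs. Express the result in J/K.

ΔS_total = 33.5 J/K

ΔS_hot = −Q/T_H = −62500/569 = -109.8 J/K and ΔS_cold = +Q/T_C = 62500/436 = 143.3 J/K.
ΔS_total = -109.8 + 143.3 = 33.5 J/K, positive as the second law requires.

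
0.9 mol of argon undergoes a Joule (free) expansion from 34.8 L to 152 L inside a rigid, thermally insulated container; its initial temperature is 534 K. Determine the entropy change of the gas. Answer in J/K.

ΔS_gas = 11 J/K

No heat is exchanged and no work is done, so the ideal-gas temperature stays constant.
Entropy is a state function; using a reversible isothermal path, ΔS_gas = nR ln(V₂/V₁) = 0.9 × 8.314 × ln(152/34.8) = 11 J/K.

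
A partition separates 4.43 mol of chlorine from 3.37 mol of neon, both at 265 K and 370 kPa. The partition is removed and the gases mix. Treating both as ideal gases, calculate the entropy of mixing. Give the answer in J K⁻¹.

ΔS_mix = 44.3 J/K

Mole fractions: x_A = 4.43/7.8 = 0.568, x_B = 0.432.
ΔS_mix = −R(n_A ln x_A + n_B ln x_B) = −8.314 × (4.43 ln 0.568 + 3.37 ln 0.432) = 44.3 J/K.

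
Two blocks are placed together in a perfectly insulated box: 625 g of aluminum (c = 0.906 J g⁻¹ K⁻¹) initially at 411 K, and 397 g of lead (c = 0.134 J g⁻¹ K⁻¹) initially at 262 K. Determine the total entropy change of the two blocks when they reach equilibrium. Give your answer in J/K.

Energy balance: T_f = (m₁c₁T₁ + m₂c₂T₂)/(m₁c₁ + m₂c₂) = 398.2 K.
ΔS₁ = m₁c₁ ln(T_f/T₁) = 566.25 × ln(398.2/411) = -17.91 J/K.
ΔS₂ = m₂c₂ ln(T_f/T₂) = 53.198 × ln(398.2/262) = 22.27 J/K.
ΔS_total = -17.91 + 22.27 = 4.36 J/K.

ΔS_total = 4.36 J/K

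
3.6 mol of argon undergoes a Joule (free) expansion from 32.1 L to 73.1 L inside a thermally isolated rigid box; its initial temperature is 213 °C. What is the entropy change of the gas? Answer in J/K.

For an ideal gas in free expansion Q = 0 and W = 0, so T is unchanged.
Entropy is a state function; using a reversible isothermal path, ΔS_gas = nR ln(V₂/V₁) = 3.6 × 8.314 × ln(73.1/32.1) = 24.6 J/K.

ΔS_gas = 24.6 J/K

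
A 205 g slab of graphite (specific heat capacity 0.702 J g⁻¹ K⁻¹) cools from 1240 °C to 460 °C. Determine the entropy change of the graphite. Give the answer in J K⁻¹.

In kelvin: T₁ = 1513.15 K, T₂ = 733.15 K. ΔS = ∫dQ_rev/T = m c ln(T₂/T₁) = 205 × 0.702 × ln(733.15/1513.15) = -104 J/K.

ΔS = -104 J/K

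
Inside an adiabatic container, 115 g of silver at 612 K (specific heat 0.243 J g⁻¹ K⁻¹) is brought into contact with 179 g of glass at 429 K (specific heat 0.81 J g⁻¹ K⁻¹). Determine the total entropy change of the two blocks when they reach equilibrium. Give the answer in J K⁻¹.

ΔS_total = 1.6 J/K

Energy balance: T_f = (m₁c₁T₁ + m₂c₂T₂)/(m₁c₁ + m₂c₂) = 458.57 K.
ΔS₁ = m₁c₁ ln(T_f/T₁) = 27.945 × ln(458.57/612) = -8.065 J/K.
ΔS₂ = m₂c₂ ln(T_f/T₂) = 144.99 × ln(458.57/429) = 9.665 J/K.
ΔS_total = -8.065 + 9.665 = 1.6 J/K.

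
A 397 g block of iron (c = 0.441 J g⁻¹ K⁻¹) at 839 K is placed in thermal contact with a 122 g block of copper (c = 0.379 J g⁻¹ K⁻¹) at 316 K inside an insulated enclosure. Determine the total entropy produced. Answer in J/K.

ΔS_total = 14.3 J/K

Energy balance: T_f = (m₁c₁T₁ + m₂c₂T₂)/(m₁c₁ + m₂c₂) = 729.73 K.
ΔS₁ = m₁c₁ ln(T_f/T₁) = 175.077 × ln(729.73/839) = -24.43 J/K.
ΔS₂ = m₂c₂ ln(T_f/T₂) = 46.238 × ln(729.73/316) = 38.7 J/K.
ΔS_total = -24.43 + 38.7 = 14.3 J/K.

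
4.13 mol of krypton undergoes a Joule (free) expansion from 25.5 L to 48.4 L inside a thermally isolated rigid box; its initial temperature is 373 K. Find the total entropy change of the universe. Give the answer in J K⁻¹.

ΔS_universe = 22 J/K

For an ideal gas in free expansion Q = 0 and W = 0, so T is unchanged.
Entropy is a state function; using a reversible isothermal path, ΔS_gas = nR ln(V₂/V₁) = 4.13 × 8.314 × ln(48.4/25.5) = 22 J/K.
The insulated surroundings exchange no heat, so ΔS_surr = 0 and ΔS_universe = ΔS_gas.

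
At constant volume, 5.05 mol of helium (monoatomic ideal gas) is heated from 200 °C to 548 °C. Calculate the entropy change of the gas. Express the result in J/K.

In kelvin: T₁ = 473.15 K, T₂ = 821.15 K. At constant volume, ΔS = nC_V ln(T₂/T₁) with C_V = 3R/2 = 12.47 J mol⁻¹ K⁻¹.
ΔS = 5.05 × 12.47 × ln(821.15/473.15) = 34.7 J/K.

ΔS = 34.7 J/K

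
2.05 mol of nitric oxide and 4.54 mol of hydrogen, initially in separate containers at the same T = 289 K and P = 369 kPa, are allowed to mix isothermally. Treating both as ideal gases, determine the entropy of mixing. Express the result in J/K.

ΔS_mix = 34 J/K

Mole fractions: x_A = 2.05/6.59 = 0.311, x_B = 0.689.
ΔS_mix = −R(n_A ln x_A + n_B ln x_B) = −8.314 × (2.05 ln 0.311 + 4.54 ln 0.689) = 34 J/K.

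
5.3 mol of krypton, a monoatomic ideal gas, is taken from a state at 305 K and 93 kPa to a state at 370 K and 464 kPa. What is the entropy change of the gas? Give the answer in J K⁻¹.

ΔS = -49.5 J/K

ΔS = nC_p ln(T₂/T₁) − nR ln(P₂/P₁), with C_p = 5R/2 = 20.79 J mol⁻¹ K⁻¹ for a monoatomic ideal gas.
ΔS = 5.3 × [20.79 × ln(370/305) − 8.314 × ln(464/93)] = -49.5 J/K.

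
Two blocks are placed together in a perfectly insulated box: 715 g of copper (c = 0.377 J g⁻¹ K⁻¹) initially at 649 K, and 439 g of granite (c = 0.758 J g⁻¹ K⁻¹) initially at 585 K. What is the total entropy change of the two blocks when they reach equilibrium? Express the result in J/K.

ΔS_total = 0.805 J/K

Energy balance: T_f = (m₁c₁T₁ + m₂c₂T₂)/(m₁c₁ + m₂c₂) = 613.64 K.
ΔS₁ = m₁c₁ ln(T_f/T₁) = 269.555 × ln(613.64/649) = -15.101 J/K.
ΔS₂ = m₂c₂ ln(T_f/T₂) = 332.762 × ln(613.64/585) = 15.906 J/K.
ΔS_total = -15.101 + 15.906 = 0.805 J/K.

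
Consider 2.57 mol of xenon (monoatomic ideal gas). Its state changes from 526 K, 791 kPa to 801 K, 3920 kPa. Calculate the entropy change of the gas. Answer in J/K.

ΔS = -11.7 J/K

ΔS = nC_p ln(T₂/T₁) − nR ln(P₂/P₁), with C_p = 5R/2 = 20.79 J mol⁻¹ K⁻¹ for a monoatomic ideal gas.
ΔS = 2.57 × [20.79 × ln(801/526) − 8.314 × ln(3920/791)] = -11.7 J/K.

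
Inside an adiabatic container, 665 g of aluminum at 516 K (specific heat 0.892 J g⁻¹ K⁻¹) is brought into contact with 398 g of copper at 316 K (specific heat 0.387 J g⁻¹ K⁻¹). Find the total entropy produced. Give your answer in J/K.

Energy balance: T_f = (m₁c₁T₁ + m₂c₂T₂)/(m₁c₁ + m₂c₂) = 474.77 K.
ΔS₁ = m₁c₁ ln(T_f/T₁) = 593.18 × ln(474.77/516) = -49.39 J/K.
ΔS₂ = m₂c₂ ln(T_f/T₂) = 154.026 × ln(474.77/316) = 62.7 J/K.
ΔS_total = -49.39 + 62.7 = 13.3 J/K.

ΔS_total = 13.3 J/K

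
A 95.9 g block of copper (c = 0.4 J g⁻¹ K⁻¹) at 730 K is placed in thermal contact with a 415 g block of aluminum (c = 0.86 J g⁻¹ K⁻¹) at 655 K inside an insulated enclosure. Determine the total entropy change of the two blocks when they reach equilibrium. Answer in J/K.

Energy balance: T_f = (m₁c₁T₁ + m₂c₂T₂)/(m₁c₁ + m₂c₂) = 662.28 K.
ΔS₁ = m₁c₁ ln(T_f/T₁) = 38.36 × ln(662.28/730) = -3.73465 J/K.
ΔS₂ = m₂c₂ ln(T_f/T₂) = 356.9 × ln(662.28/655) = 3.94421 J/K.
ΔS_total = -3.73465 + 3.94421 = 0.21 J/K.

ΔS_total = 0.21 J/K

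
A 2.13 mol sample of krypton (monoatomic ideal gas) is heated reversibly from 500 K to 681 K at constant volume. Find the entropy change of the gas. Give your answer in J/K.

ΔS = 8.21 J/K

At constant volume, ΔS = nC_V ln(T₂/T₁) with C_V = 3R/2 = 12.47 J mol⁻¹ K⁻¹.
ΔS = 2.13 × 12.47 × ln(681/500) = 8.21 J/K.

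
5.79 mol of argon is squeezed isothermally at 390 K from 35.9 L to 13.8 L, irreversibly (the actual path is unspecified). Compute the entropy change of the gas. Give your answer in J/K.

Entropy is a state function, so ΔS_gas depends only on the end states.
For an isothermal ideal gas ΔS_gas = nR ln(V₂/V₁) = 5.79 × 8.314 × ln(13.8/35.9) = -46 J/K.

ΔS_gas = -46 J/K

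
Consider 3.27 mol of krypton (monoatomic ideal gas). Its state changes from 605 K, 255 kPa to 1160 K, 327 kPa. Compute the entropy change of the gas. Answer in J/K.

ΔS = nC_p ln(T₂/T₁) − nR ln(P₂/P₁), with C_p = 5R/2 = 20.79 J mol⁻¹ K⁻¹ for a monoatomic ideal gas.
ΔS = 3.27 × [20.79 × ln(1160/605) − 8.314 × ln(327/255)] = 37.5 J/K.

ΔS = 37.5 J/K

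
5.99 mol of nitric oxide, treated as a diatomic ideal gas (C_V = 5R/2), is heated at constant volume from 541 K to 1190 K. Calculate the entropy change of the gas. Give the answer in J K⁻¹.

ΔS = 98.1 J/K

At constant volume, ΔS = nC_V ln(T₂/T₁) with C_V = 5R/2 = 20.79 J mol⁻¹ K⁻¹.
ΔS = 5.99 × 20.79 × ln(1190/541) = 98.1 J/K.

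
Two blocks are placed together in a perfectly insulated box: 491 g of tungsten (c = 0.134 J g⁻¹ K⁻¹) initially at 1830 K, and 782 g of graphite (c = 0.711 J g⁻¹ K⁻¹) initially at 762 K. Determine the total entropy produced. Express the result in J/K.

ΔS_total = 28.3 J/K

Energy balance: T_f = (m₁c₁T₁ + m₂c₂T₂)/(m₁c₁ + m₂c₂) = 875.01 K.
ΔS₁ = m₁c₁ ln(T_f/T₁) = 65.794 × ln(875.01/1830) = -48.55 J/K.
ΔS₂ = m₂c₂ ln(T_f/T₂) = 556.002 × ln(875.01/762) = 76.89 J/K.
ΔS_total = -48.55 + 76.89 = 28.3 J/K.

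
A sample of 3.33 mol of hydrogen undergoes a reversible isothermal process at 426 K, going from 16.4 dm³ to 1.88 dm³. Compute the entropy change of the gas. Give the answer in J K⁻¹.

For an isothermal ideal gas ΔS_gas = nR ln(V₂/V₁) = 3.33 × 8.314 × ln(1.88/16.4) = -60 J/K.

ΔS_gas = -60 J/K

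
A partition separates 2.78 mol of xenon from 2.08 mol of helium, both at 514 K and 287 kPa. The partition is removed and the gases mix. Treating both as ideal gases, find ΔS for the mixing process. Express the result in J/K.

ΔS_mix = 27.6 J/K

Mole fractions: x_A = 2.78/4.86 = 0.572, x_B = 0.428.
ΔS_mix = −R(n_A ln x_A + n_B ln x_B) = −8.314 × (2.78 ln 0.572 + 2.08 ln 0.428) = 27.6 J/K.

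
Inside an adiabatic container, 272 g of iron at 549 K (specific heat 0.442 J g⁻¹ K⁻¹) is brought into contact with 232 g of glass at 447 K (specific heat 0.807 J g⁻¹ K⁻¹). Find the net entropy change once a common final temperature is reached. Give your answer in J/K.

Energy balance: T_f = (m₁c₁T₁ + m₂c₂T₂)/(m₁c₁ + m₂c₂) = 486.89 K.
ΔS₁ = m₁c₁ ln(T_f/T₁) = 120.224 × ln(486.89/549) = -14.435 J/K.
ΔS₂ = m₂c₂ ln(T_f/T₂) = 187.224 × ln(486.89/447) = 16.002 J/K.
ΔS_total = -14.435 + 16.002 = 1.57 J/K.

ΔS_total = 1.57 J/K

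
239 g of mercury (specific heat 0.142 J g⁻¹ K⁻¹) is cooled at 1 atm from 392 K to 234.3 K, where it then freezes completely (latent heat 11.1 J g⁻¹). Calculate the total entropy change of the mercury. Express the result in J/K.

ΔS = -28.8 J/K

Cooling step: ΔS₁ = m c ln(T_tr/T_i) = 239 × 0.142 × ln(234.3/392) = -17.47 J/K.
Phase change: ΔS₂ = −mL/T_tr = −239 × 11.1 / 234.3 = -11.32 J/K.
ΔS_total = (-17.47) + (-11.32) = -28.8 J/K.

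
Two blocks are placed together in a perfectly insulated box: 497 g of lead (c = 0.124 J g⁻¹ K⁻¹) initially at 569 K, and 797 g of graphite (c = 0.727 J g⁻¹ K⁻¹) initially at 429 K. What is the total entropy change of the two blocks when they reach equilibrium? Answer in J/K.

ΔS_total = 2.4 J/K

Energy balance: T_f = (m₁c₁T₁ + m₂c₂T₂)/(m₁c₁ + m₂c₂) = 442.46 K.
ΔS₁ = m₁c₁ ln(T_f/T₁) = 61.628 × ln(442.46/569) = -15.5 J/K.
ΔS₂ = m₂c₂ ln(T_f/T₂) = 579.419 × ln(442.46/429) = 17.9 J/K.
ΔS_total = -15.5 + 17.9 = 2.4 J/K.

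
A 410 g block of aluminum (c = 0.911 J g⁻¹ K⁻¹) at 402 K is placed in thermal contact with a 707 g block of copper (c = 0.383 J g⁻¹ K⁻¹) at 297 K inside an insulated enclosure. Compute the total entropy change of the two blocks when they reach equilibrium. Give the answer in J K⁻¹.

ΔS_total = 7.05 J/K

Energy balance: T_f = (m₁c₁T₁ + m₂c₂T₂)/(m₁c₁ + m₂c₂) = 357.87 K.
ΔS₁ = m₁c₁ ln(T_f/T₁) = 373.51 × ln(357.87/402) = -43.43 J/K.
ΔS₂ = m₂c₂ ln(T_f/T₂) = 270.781 × ln(357.87/297) = 50.48 J/K.
ΔS_total = -43.43 + 50.48 = 7.05 J/K.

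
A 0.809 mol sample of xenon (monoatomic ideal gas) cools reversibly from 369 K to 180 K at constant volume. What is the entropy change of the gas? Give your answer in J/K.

ΔS = -7.24 J/K

At constant volume, ΔS = nC_V ln(T₂/T₁) with C_V = 3R/2 = 12.47 J mol⁻¹ K⁻¹.
ΔS = 0.809 × 12.47 × ln(180/369) = -7.24 J/K.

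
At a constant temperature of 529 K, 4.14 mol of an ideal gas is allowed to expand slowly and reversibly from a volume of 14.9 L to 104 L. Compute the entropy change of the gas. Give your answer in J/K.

ΔS_gas = 66.9 J/K

For an isothermal ideal gas ΔS_gas = nR ln(V₂/V₁) = 4.14 × 8.314 × ln(104/14.9) = 66.9 J/K.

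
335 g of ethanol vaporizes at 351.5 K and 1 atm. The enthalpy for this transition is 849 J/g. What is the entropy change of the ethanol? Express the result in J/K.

Heat absorbed by the substance: Q = mL = 335 × 849 = 284415 J.
At constant T, ΔS = Q_rev/T = 284415 / 351.5 = 809 J/K.

ΔS = 809 J/K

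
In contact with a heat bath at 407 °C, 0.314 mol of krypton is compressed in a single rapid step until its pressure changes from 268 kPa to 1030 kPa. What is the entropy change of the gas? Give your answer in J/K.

ΔS_gas = -3.51 J/K

Entropy is a state function, so ΔS_gas depends only on the end states.
For an isothermal ideal gas ΔS_gas = nR ln(P₁/P₂) = 0.314 × 8.314 × ln(268/1030) = -3.51 J/K.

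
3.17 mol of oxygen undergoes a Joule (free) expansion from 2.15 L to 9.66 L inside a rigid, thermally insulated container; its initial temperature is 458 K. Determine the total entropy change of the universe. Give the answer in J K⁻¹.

ΔS_universe = 39.6 J/K

For an ideal gas in free expansion Q = 0 and W = 0, so T is unchanged.
Entropy is a state function; using a reversible isothermal path, ΔS_gas = nR ln(V₂/V₁) = 3.17 × 8.314 × ln(9.66/2.15) = 39.6 J/K.
The insulated surroundings exchange no heat, so ΔS_surr = 0 and ΔS_universe = ΔS_gas.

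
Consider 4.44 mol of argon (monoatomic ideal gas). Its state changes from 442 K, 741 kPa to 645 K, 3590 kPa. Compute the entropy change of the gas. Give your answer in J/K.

ΔS = -23.4 J/K

ΔS = nC_p ln(T₂/T₁) − nR ln(P₂/P₁), with C_p = 5R/2 = 20.79 J mol⁻¹ K⁻¹ for a monoatomic ideal gas.
ΔS = 4.44 × [20.79 × ln(645/442) − 8.314 × ln(3590/741)] = -23.4 J/K.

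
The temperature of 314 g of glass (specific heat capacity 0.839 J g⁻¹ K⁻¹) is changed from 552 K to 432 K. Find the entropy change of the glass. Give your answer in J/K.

ΔS = ∫dQ_rev/T = m c ln(T₂/T₁) = 314 × 0.839 × ln(432/552) = -64.6 J/K.

ΔS = -64.6 J/K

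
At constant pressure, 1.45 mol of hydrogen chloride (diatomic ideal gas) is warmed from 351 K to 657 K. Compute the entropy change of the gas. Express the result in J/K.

At constant pressure, ΔS = nC_p ln(T₂/T₁) with C_p = 7R/2 = 29.1 J mol⁻¹ K⁻¹.
ΔS = 1.45 × 29.1 × ln(657/351) = 26.5 J/K.

ΔS = 26.5 J/K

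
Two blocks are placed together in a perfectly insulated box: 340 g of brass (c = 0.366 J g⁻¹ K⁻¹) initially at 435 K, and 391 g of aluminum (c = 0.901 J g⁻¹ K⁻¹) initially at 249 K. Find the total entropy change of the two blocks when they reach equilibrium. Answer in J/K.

Energy balance: T_f = (m₁c₁T₁ + m₂c₂T₂)/(m₁c₁ + m₂c₂) = 297.55 K.
ΔS₁ = m₁c₁ ln(T_f/T₁) = 124.44 × ln(297.55/435) = -47.26 J/K.
ΔS₂ = m₂c₂ ln(T_f/T₂) = 352.291 × ln(297.55/249) = 62.75 J/K.
ΔS_total = -47.26 + 62.75 = 15.5 J/K.

ΔS_total = 15.5 J/K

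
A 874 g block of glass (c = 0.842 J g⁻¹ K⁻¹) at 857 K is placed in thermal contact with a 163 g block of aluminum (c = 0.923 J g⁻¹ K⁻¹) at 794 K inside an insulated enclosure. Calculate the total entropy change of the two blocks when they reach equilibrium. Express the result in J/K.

ΔS_total = 0.358 J/K

Energy balance: T_f = (m₁c₁T₁ + m₂c₂T₂)/(m₁c₁ + m₂c₂) = 846.31 K.
ΔS₁ = m₁c₁ ln(T_f/T₁) = 735.908 × ln(846.31/857) = -9.24 J/K.
ΔS₂ = m₂c₂ ln(T_f/T₂) = 150.449 × ln(846.31/794) = 9.598 J/K.
ΔS_total = -9.24 + 9.598 = 0.358 J/K.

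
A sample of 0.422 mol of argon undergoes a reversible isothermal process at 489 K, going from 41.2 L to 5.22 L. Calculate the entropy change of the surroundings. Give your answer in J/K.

ΔS_surr = 7.25 J/K

For an isothermal ideal gas ΔS_gas = nR ln(V₂/V₁) = 0.422 × 8.314 × ln(5.22/41.2) = -7.25 J/K.
The process is reversible, so ΔS_surr = −ΔS_gas = 7.25 J/K and ΔS_universe = 0.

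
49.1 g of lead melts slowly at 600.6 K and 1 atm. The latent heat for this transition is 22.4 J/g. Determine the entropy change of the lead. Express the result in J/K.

ΔS = 1.83 J/K

Heat absorbed by the substance: Q = mL = 49.1 × 22.4 = 1099.84 J.
At constant T, ΔS = Q_rev/T = 1099.84 / 600.6 = 1.83 J/K.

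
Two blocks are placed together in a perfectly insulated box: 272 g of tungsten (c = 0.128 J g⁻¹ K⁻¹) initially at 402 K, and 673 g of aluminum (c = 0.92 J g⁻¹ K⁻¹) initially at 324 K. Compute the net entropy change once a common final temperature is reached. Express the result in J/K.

Energy balance: T_f = (m₁c₁T₁ + m₂c₂T₂)/(m₁c₁ + m₂c₂) = 328.15 K.
ΔS₁ = m₁c₁ ln(T_f/T₁) = 34.816 × ln(328.15/402) = -7.067 J/K.
ΔS₂ = m₂c₂ ln(T_f/T₂) = 619.16 × ln(328.15/324) = 7.885 J/K.
ΔS_total = -7.067 + 7.885 = 0.818 J/K.

ΔS_total = 0.818 J/K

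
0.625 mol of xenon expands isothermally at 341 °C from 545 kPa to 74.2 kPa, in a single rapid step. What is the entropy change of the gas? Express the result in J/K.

Entropy is a state function, so ΔS_gas depends only on the end states.
For an isothermal ideal gas ΔS_gas = nR ln(P₁/P₂) = 0.625 × 8.314 × ln(545/74.2) = 10.4 J/K.

ΔS_gas = 10.4 J/K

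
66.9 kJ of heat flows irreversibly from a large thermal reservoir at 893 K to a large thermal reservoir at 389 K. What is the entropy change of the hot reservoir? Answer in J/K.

ΔS_hot = -74.9 J/K

The hot reservoir loses heat Q, so ΔS_hot = −Q/T_H = −66900/893 = -74.9 J/K.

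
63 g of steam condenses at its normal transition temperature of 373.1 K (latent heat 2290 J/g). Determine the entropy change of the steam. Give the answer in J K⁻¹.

ΔS = -387 J/K

Heat released by the substance: Q = −mL = −63 × 2290 = −144270 J.
At constant T, ΔS = Q_rev/T = −144270 / 373.1 = -387 J/K.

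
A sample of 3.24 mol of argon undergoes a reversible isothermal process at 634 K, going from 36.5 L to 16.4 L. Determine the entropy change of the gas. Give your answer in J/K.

ΔS_gas = -21.6 J/K

For an isothermal ideal gas ΔS_gas = nR ln(V₂/V₁) = 3.24 × 8.314 × ln(16.4/36.5) = -21.6 J/K.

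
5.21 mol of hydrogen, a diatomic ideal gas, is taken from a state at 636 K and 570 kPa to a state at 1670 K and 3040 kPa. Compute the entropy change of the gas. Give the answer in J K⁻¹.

ΔS = 73.8 J/K

ΔS = nC_p ln(T₂/T₁) − nR ln(P₂/P₁), with C_p = 7R/2 = 29.1 J mol⁻¹ K⁻¹ for a diatomic ideal gas.
ΔS = 5.21 × [29.1 × ln(1670/636) − 8.314 × ln(3040/570)] = 73.8 J/K.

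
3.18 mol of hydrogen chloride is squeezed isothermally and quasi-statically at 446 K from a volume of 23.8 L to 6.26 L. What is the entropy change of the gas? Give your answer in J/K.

ΔS_gas = -35.3 J/K

For an isothermal ideal gas ΔS_gas = nR ln(V₂/V₁) = 3.18 × 8.314 × ln(6.26/23.8) = -35.3 J/K.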